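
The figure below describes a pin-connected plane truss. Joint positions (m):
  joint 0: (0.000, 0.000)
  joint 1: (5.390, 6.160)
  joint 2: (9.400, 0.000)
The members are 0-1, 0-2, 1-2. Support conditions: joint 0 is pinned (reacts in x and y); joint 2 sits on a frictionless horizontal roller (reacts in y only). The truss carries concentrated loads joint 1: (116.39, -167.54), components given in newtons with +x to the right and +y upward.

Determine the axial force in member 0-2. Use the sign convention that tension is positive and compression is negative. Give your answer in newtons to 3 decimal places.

112.189

N=3 nodes, M=3 members, R=3 reactions → 2N=6, M+R=6
member 0 (0-1): L=8.1852, (cx,cy)=(0.6585,0.7526)
member 1 (0-2): L=9.4000, (cx,cy)=(1.0000,0.0000)
member 2 (1-2): L=7.3502, (cx,cy)=(0.5456,-0.8381)
solve A·x = −loads:
  F[0-1] = +6.3791 N (tension)
  F[0-2] = +112.1893 N (tension)
  F[1-2] = -205.6399 N (compression)
  Rx@0 = -116.3900 N
  Ry@0 = -4.8007 N
  Ry@2 = +172.3407 N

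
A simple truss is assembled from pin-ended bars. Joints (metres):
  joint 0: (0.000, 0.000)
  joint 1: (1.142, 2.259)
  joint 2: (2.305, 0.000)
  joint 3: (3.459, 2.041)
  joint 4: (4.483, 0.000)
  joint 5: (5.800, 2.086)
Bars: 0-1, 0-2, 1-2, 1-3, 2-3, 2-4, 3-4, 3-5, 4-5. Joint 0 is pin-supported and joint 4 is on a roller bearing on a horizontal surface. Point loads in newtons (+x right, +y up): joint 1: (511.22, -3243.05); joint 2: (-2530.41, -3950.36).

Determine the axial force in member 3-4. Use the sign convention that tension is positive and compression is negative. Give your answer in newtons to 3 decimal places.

-3484.929

N=6 nodes, M=9 members, R=3 reactions → 2N=12, M+R=12
member 0 (0-1): L=2.5313, (cx,cy)=(0.4512,0.8924)
member 1 (0-2): L=2.3050, (cx,cy)=(1.0000,0.0000)
member 2 (1-2): L=2.5408, (cx,cy)=(0.4577,-0.8891)
member 3 (1-3): L=2.3272, (cx,cy)=(0.9956,-0.0937)
member 4 (2-3): L=2.3447, (cx,cy)=(0.4922,0.8705)
member 5 (2-4): L=2.1780, (cx,cy)=(1.0000,0.0000)
member 6 (3-4): L=2.2835, (cx,cy)=(0.4484,-0.8938)
member 7 (3-5): L=2.3414, (cx,cy)=(0.9998,0.0192)
member 8 (4-5): L=2.4670, (cx,cy)=(0.5339,0.8456)
solve A·x = −loads:
  F[0-1] = -4570.0771 N (compression)
  F[0-2] = +42.6453 N (tension)
  F[1-2] = +1273.6931 N (tension)
  F[1-3] = -3170.0019 N (compression)
  F[2-3] = +3237.1728 N (tension)
  F[2-4] = +1562.7795 N (tension)
  F[3-4] = -3484.9293 N (compression)
  F[3-5] = +0.0000 N (tension)
  F[4-5] = -0.0000 N (compression)
  Rx@0 = +2019.1900 N
  Ry@0 = +4078.5341 N
  Ry@4 = +3114.8759 N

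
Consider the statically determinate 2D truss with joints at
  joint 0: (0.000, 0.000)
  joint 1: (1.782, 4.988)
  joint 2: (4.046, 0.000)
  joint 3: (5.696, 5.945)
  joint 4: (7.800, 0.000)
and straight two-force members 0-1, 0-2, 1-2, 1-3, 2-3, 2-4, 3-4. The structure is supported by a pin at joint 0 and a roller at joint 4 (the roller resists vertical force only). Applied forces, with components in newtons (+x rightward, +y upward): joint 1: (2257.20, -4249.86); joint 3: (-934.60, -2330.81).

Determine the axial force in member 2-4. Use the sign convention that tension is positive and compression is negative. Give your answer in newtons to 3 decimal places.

1204.761

N=5 nodes, M=7 members, R=3 reactions → 2N=10, M+R=10
member 0 (0-1): L=5.2968, (cx,cy)=(0.3364,0.9417)
member 1 (0-2): L=4.0460, (cx,cy)=(1.0000,0.0000)
member 2 (1-2): L=5.4778, (cx,cy)=(0.4133,-0.9106)
member 3 (1-3): L=4.0293, (cx,cy)=(0.9714,0.2375)
member 4 (2-3): L=6.1697, (cx,cy)=(0.2674,0.9636)
member 5 (2-4): L=3.7540, (cx,cy)=(1.0000,0.0000)
member 6 (3-4): L=6.3063, (cx,cy)=(0.3336,-0.9427)
solve A·x = −loads:
  F[0-1] = -3373.1633 N (compression)
  F[0-2] = +2457.4403 N (tension)
  F[1-2] = -1880.7958 N (compression)
  F[1-3] = -2691.7163 N (compression)
  F[2-3] = +1777.3757 N (tension)
  F[2-4] = +1204.7607 N (tension)
  F[3-4] = -3611.0373 N (compression)
  Rx@0 = -1322.6000 N
  Ry@0 = +3176.5340 N
  Ry@4 = +3404.1360 N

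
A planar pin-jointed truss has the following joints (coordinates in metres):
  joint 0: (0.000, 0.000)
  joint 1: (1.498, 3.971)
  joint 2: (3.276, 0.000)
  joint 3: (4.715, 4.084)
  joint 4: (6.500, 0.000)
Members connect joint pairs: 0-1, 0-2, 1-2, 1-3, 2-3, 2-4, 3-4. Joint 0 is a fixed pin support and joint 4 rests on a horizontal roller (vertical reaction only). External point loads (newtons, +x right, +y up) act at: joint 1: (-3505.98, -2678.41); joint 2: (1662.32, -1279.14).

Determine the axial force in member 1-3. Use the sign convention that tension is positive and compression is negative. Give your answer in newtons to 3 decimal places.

N=5 nodes, M=7 members, R=3 reactions → 2N=10, M+R=10
member 0 (0-1): L=4.2442, (cx,cy)=(0.3530,0.9356)
member 1 (0-2): L=3.2760, (cx,cy)=(1.0000,0.0000)
member 2 (1-2): L=4.3509, (cx,cy)=(0.4087,-0.9127)
member 3 (1-3): L=3.2190, (cx,cy)=(0.9994,0.0351)
member 4 (2-3): L=4.3301, (cx,cy)=(0.3323,0.9432)
member 5 (2-4): L=3.2240, (cx,cy)=(1.0000,0.0000)
member 6 (3-4): L=4.4570, (cx,cy)=(0.4005,-0.9163)
solve A·x = −loads:
  F[0-1] = -5170.2338 N (compression)
  F[0-2] = -18.7946 N (compression)
  F[1-2] = +2392.6779 N (tension)
  F[1-3] = +703.7726 N (tension)
  F[2-3] = -959.1455 N (compression)
  F[2-4] = -384.5910 N (compression)
  F[3-4] = +960.3030 N (tension)
  Rx@0 = +1843.6600 N
  Ry@0 = +4837.4770 N
  Ry@4 = -879.9270 N

703.773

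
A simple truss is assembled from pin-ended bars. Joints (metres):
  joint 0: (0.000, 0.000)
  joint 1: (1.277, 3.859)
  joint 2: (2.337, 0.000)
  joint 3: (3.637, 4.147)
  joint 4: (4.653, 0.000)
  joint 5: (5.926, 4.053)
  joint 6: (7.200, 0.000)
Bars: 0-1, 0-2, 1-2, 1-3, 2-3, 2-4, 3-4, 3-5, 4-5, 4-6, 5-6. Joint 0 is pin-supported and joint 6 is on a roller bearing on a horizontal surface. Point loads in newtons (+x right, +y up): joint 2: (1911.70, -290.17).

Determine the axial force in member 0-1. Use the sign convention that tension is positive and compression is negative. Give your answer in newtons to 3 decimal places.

N=7 nodes, M=11 members, R=3 reactions → 2N=14, M+R=14
member 0 (0-1): L=4.0648, (cx,cy)=(0.3142,0.9494)
member 1 (0-2): L=2.3370, (cx,cy)=(1.0000,0.0000)
member 2 (1-2): L=4.0019, (cx,cy)=(0.2649,-0.9643)
member 3 (1-3): L=2.3775, (cx,cy)=(0.9926,0.1211)
member 4 (2-3): L=4.3460, (cx,cy)=(0.2991,0.9542)
member 5 (2-4): L=2.3160, (cx,cy)=(1.0000,0.0000)
member 6 (3-4): L=4.2696, (cx,cy)=(0.2380,-0.9713)
member 7 (3-5): L=2.2909, (cx,cy)=(0.9992,-0.0410)
member 8 (4-5): L=4.2482, (cx,cy)=(0.2997,0.9540)
member 9 (4-6): L=2.5470, (cx,cy)=(1.0000,0.0000)
member 10 (5-6): L=4.2485, (cx,cy)=(0.2999,-0.9540)
solve A·x = −loads:
  F[0-1] = -206.4376 N (compression)
  F[0-2] = +1976.5545 N (tension)
  F[1-2] = +188.7115 N (tension)
  F[1-3] = -115.6909 N (compression)
  F[2-3] = +113.3903 N (tension)
  F[2-4] = +80.9209 N (tension)
  F[3-4] = -94.4992 N (compression)
  F[3-5] = -58.4832 N (compression)
  F[4-5] = +96.2056 N (tension)
  F[4-6] = +29.6054 N (tension)
  F[5-6] = -98.7278 N (compression)
  Rx@0 = -1911.7000 N
  Ry@0 = +195.9857 N
  Ry@6 = +94.1843 N

-206.438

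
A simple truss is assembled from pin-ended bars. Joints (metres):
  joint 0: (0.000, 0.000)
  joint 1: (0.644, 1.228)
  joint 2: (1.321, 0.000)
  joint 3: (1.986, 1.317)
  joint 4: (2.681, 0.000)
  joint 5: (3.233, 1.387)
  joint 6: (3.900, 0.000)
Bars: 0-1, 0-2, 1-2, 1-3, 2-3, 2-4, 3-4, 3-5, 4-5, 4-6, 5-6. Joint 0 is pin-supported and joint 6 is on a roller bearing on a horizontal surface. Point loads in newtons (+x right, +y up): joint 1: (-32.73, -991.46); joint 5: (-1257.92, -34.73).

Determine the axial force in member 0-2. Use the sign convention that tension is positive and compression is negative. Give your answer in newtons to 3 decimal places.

-613.425

N=7 nodes, M=11 members, R=3 reactions → 2N=14, M+R=14
member 0 (0-1): L=1.3866, (cx,cy)=(0.4644,0.8856)
member 1 (0-2): L=1.3210, (cx,cy)=(1.0000,0.0000)
member 2 (1-2): L=1.4023, (cx,cy)=(0.4828,-0.8757)
member 3 (1-3): L=1.3449, (cx,cy)=(0.9978,0.0662)
member 4 (2-3): L=1.4754, (cx,cy)=(0.4507,0.8927)
member 5 (2-4): L=1.3600, (cx,cy)=(1.0000,0.0000)
member 6 (3-4): L=1.4891, (cx,cy)=(0.4667,-0.8844)
member 7 (3-5): L=1.2490, (cx,cy)=(0.9984,0.0560)
member 8 (4-5): L=1.4928, (cx,cy)=(0.3698,0.9291)
member 9 (4-6): L=1.2190, (cx,cy)=(1.0000,0.0000)
member 10 (5-6): L=1.5390, (cx,cy)=(0.4334,-0.9012)
solve A·x = −loads:
  F[0-1] = -1458.1609 N (compression)
  F[0-2] = -613.4245 N (compression)
  F[1-2] = +283.2857 N (tension)
  F[1-3] = -782.9805 N (compression)
  F[2-3] = -277.9147 N (compression)
  F[2-4] = -351.3899 N (compression)
  F[3-4] = +273.4524 N (tension)
  F[3-5] = -1035.7825 N (compression)
  F[4-5] = -260.2924 N (compression)
  F[4-6] = -127.5165 N (compression)
  F[5-6] = +294.2332 N (tension)
  Rx@0 = +1290.6500 N
  Ry@0 = +1291.3554 N
  Ry@6 = -265.1654 N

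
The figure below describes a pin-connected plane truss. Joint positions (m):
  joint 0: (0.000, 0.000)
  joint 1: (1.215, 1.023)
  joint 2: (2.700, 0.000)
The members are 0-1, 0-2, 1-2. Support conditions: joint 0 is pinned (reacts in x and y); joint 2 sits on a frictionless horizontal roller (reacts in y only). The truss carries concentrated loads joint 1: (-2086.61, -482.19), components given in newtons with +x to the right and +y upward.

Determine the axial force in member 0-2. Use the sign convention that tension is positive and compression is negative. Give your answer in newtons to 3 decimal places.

-832.657

N=3 nodes, M=3 members, R=3 reactions → 2N=6, M+R=6
member 0 (0-1): L=1.5883, (cx,cy)=(0.7650,0.6441)
member 1 (0-2): L=2.7000, (cx,cy)=(1.0000,0.0000)
member 2 (1-2): L=1.8033, (cx,cy)=(0.8235,-0.5673)
solve A·x = −loads:
  F[0-1] = -1639.2402 N (compression)
  F[0-2] = -832.6565 N (compression)
  F[1-2] = +1011.1097 N (tension)
  Rx@0 = +2086.6100 N
  Ry@0 = +1055.7978 N
  Ry@2 = -573.6078 N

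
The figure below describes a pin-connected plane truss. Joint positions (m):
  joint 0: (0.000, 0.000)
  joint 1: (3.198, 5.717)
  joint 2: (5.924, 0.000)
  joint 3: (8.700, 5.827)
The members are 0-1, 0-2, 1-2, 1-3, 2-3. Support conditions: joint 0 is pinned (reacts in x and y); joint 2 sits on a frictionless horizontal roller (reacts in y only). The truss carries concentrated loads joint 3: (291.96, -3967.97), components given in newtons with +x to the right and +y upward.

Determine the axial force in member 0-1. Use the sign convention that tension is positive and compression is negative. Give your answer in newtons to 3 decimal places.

2459.600

N=4 nodes, M=5 members, R=3 reactions → 2N=8, M+R=8
member 0 (0-1): L=6.5507, (cx,cy)=(0.4882,0.8727)
member 1 (0-2): L=5.9240, (cx,cy)=(1.0000,0.0000)
member 2 (1-2): L=6.3337, (cx,cy)=(0.4304,-0.9026)
member 3 (1-3): L=5.5031, (cx,cy)=(0.9998,0.0200)
member 4 (2-3): L=6.4545, (cx,cy)=(0.4301,0.9028)
solve A·x = −loads:
  F[0-1] = +2459.6003 N (tension)
  F[0-2] = -908.8027 N (compression)
  F[1-2] = -2329.3147 N (compression)
  F[1-3] = +2203.7384 N (tension)
  F[2-3] = -4444.0429 N (compression)
  Rx@0 = -291.9600 N
  Ry@0 = -2146.5793 N
  Ry@2 = +6114.5493 N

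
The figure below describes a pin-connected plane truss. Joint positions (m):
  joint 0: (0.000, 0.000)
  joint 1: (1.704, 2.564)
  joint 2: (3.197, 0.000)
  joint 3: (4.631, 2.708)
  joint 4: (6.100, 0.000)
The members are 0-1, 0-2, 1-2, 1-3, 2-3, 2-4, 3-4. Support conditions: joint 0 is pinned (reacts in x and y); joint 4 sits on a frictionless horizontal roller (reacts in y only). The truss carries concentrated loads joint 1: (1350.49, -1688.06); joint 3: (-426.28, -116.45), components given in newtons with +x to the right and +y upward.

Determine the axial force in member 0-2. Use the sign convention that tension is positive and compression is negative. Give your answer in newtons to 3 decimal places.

N=5 nodes, M=7 members, R=3 reactions → 2N=10, M+R=10
member 0 (0-1): L=3.0786, (cx,cy)=(0.5535,0.8328)
member 1 (0-2): L=3.1970, (cx,cy)=(1.0000,0.0000)
member 2 (1-2): L=2.9670, (cx,cy)=(0.5032,-0.8642)
member 3 (1-3): L=2.9305, (cx,cy)=(0.9988,0.0491)
member 4 (2-3): L=3.0642, (cx,cy)=(0.4680,0.8837)
member 5 (2-4): L=2.9030, (cx,cy)=(1.0000,0.0000)
member 6 (3-4): L=3.0808, (cx,cy)=(0.4768,-0.8790)
solve A·x = −loads:
  F[0-1] = -1039.9789 N (compression)
  F[0-2] = +1499.8386 N (tension)
  F[1-2] = -1031.2156 N (compression)
  F[1-3] = -1408.9126 N (compression)
  F[2-3] = +1008.3793 N (tension)
  F[2-4] = +509.0316 N (tension)
  F[3-4] = -1067.5399 N (compression)
  Rx@0 = -924.2100 N
  Ry@0 = +866.1454 N
  Ry@4 = +938.3646 N

1499.839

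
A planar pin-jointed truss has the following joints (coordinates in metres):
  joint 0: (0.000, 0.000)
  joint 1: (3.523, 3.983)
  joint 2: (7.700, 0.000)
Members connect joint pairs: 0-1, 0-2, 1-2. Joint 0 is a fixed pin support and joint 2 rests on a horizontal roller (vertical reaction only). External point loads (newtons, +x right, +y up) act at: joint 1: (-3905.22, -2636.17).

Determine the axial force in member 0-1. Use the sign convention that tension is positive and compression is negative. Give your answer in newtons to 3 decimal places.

N=3 nodes, M=3 members, R=3 reactions → 2N=6, M+R=6
member 0 (0-1): L=5.3175, (cx,cy)=(0.6625,0.7490)
member 1 (0-2): L=7.7000, (cx,cy)=(1.0000,0.0000)
member 2 (1-2): L=5.7716, (cx,cy)=(0.7237,-0.6901)
solve A·x = −loads:
  F[0-1] = -4606.0539 N (compression)
  F[0-2] = -853.5745 N (compression)
  F[1-2] = +1179.4373 N (tension)
  Rx@0 = +3905.2200 N
  Ry@0 = +3450.1004 N
  Ry@2 = -813.9304 N

-4606.054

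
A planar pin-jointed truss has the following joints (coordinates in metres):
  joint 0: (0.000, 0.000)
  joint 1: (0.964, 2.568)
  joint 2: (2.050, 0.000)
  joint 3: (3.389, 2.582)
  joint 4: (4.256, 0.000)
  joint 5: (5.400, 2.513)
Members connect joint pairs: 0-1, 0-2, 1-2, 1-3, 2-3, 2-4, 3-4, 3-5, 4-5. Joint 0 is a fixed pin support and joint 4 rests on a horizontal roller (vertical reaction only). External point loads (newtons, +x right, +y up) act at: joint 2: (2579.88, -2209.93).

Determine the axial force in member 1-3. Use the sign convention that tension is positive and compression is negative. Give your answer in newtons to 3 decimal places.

N=6 nodes, M=9 members, R=3 reactions → 2N=12, M+R=12
member 0 (0-1): L=2.7430, (cx,cy)=(0.3514,0.9362)
member 1 (0-2): L=2.0500, (cx,cy)=(1.0000,0.0000)
member 2 (1-2): L=2.7882, (cx,cy)=(0.3895,-0.9210)
member 3 (1-3): L=2.4250, (cx,cy)=(1.0000,0.0058)
member 4 (2-3): L=2.9085, (cx,cy)=(0.4604,0.8877)
member 5 (2-4): L=2.2060, (cx,cy)=(1.0000,0.0000)
member 6 (3-4): L=2.7237, (cx,cy)=(0.3183,-0.9480)
member 7 (3-5): L=2.0122, (cx,cy)=(0.9994,-0.0343)
member 8 (4-5): L=2.7611, (cx,cy)=(0.4143,0.9101)
solve A·x = −loads:
  F[0-1] = -1223.5155 N (compression)
  F[0-2] = +3009.8760 N (tension)
  F[1-2] = +1237.9667 N (tension)
  F[1-3] = -912.1987 N (compression)
  F[2-3] = +1205.0189 N (tension)
  F[2-4] = +357.4322 N (tension)
  F[3-4] = -1122.8714 N (compression)
  F[3-5] = -0.0000 N (compression)
  F[4-5] = +0.0000 N (tension)
  Rx@0 = -2579.8800 N
  Ry@0 = +1145.4665 N
  Ry@4 = +1064.4635 N

-912.199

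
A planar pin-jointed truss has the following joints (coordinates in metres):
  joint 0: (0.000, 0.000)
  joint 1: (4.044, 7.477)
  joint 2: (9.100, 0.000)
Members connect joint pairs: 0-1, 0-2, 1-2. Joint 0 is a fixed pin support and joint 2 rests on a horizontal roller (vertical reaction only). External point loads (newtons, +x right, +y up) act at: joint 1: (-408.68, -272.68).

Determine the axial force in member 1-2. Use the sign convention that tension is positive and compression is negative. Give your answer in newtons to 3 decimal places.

N=3 nodes, M=3 members, R=3 reactions → 2N=6, M+R=6
member 0 (0-1): L=8.5006, (cx,cy)=(0.4757,0.8796)
member 1 (0-2): L=9.1000, (cx,cy)=(1.0000,0.0000)
member 2 (1-2): L=9.0260, (cx,cy)=(0.5602,-0.8284)
solve A·x = −loads:
  F[0-1] = -554.0010 N (compression)
  F[0-2] = -145.1231 N (compression)
  F[1-2] = +259.0746 N (tension)
  Rx@0 = +408.6800 N
  Ry@0 = +487.2935 N
  Ry@2 = -214.6135 N

259.075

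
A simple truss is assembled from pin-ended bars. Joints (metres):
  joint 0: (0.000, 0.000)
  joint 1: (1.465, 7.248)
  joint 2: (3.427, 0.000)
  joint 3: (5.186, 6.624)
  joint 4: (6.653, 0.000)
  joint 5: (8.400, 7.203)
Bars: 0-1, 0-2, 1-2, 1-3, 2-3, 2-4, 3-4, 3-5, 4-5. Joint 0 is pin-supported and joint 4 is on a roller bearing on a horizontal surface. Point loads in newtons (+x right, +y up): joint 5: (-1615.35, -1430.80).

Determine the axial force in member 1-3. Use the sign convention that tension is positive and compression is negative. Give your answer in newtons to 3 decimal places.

N=6 nodes, M=9 members, R=3 reactions → 2N=12, M+R=12
member 0 (0-1): L=7.3946, (cx,cy)=(0.1981,0.9802)
member 1 (0-2): L=3.4270, (cx,cy)=(1.0000,0.0000)
member 2 (1-2): L=7.5089, (cx,cy)=(0.2613,-0.9653)
member 3 (1-3): L=3.7730, (cx,cy)=(0.9862,-0.1654)
member 4 (2-3): L=6.8536, (cx,cy)=(0.2567,0.9665)
member 5 (2-4): L=3.2260, (cx,cy)=(1.0000,0.0000)
member 6 (3-4): L=6.7845, (cx,cy)=(0.2162,-0.9763)
member 7 (3-5): L=3.2657, (cx,cy)=(0.9842,0.1773)
member 8 (4-5): L=7.4118, (cx,cy)=(0.2357,0.9718)
solve A·x = −loads:
  F[0-1] = -1400.9482 N (compression)
  F[0-2] = -1337.7966 N (compression)
  F[1-2] = +1540.7625 N (tension)
  F[1-3] = -689.6386 N (compression)
  F[2-3] = -1538.7805 N (compression)
  F[2-4] = -540.2737 N (compression)
  F[3-4] = +1161.7343 N (tension)
  F[3-5] = -1347.6254 N (compression)
  F[4-5] = -1226.4271 N (compression)
  Rx@0 = +1615.3500 N
  Ry@0 = +1373.1788 N
  Ry@4 = +57.6212 N

-689.639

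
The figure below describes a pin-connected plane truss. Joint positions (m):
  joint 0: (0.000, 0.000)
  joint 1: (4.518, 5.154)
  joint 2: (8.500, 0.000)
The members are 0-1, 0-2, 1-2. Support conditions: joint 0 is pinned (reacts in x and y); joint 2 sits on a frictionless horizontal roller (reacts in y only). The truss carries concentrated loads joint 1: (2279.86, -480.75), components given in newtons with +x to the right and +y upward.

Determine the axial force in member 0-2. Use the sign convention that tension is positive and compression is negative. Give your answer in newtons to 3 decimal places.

1265.473

N=3 nodes, M=3 members, R=3 reactions → 2N=6, M+R=6
member 0 (0-1): L=6.8539, (cx,cy)=(0.6592,0.7520)
member 1 (0-2): L=8.5000, (cx,cy)=(1.0000,0.0000)
member 2 (1-2): L=6.5131, (cx,cy)=(0.6114,-0.7913)
solve A·x = −loads:
  F[0-1] = +1538.8478 N (tension)
  F[0-2] = +1265.4729 N (tension)
  F[1-2] = -2069.8418 N (compression)
  Rx@0 = -2279.8600 N
  Ry@0 = -1157.1826 N
  Ry@2 = +1637.9326 N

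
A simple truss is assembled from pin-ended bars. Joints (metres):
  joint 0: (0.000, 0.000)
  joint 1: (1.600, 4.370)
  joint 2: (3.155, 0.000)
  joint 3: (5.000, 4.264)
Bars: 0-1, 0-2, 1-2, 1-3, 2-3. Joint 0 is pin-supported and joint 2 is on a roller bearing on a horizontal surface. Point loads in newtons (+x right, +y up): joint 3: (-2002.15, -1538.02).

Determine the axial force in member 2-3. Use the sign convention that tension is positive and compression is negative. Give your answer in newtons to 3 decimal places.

-1720.624

N=4 nodes, M=5 members, R=3 reactions → 2N=8, M+R=8
member 0 (0-1): L=4.6537, (cx,cy)=(0.3438,0.9390)
member 1 (0-2): L=3.1550, (cx,cy)=(1.0000,0.0000)
member 2 (1-2): L=4.6384, (cx,cy)=(0.3352,-0.9421)
member 3 (1-3): L=3.4017, (cx,cy)=(0.9995,-0.0312)
member 4 (2-3): L=4.6460, (cx,cy)=(0.3971,0.9178)
solve A·x = −loads:
  F[0-1] = -1923.7812 N (compression)
  F[0-2] = -1340.7297 N (compression)
  F[1-2] = +1961.1083 N (tension)
  F[1-3] = -1319.5101 N (compression)
  F[2-3] = -1720.6244 N (compression)
  Rx@0 = +2002.1500 N
  Ry@0 = +1806.5042 N
  Ry@2 = -268.4842 N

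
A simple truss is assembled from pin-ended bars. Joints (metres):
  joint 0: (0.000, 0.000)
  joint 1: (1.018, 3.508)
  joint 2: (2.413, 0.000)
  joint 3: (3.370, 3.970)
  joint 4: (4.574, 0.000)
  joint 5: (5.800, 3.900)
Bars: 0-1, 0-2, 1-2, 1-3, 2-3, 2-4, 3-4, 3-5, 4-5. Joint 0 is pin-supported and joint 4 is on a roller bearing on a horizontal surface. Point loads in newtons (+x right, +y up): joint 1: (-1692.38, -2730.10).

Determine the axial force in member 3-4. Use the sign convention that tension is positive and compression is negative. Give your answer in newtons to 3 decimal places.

721.392

N=6 nodes, M=9 members, R=3 reactions → 2N=12, M+R=12
member 0 (0-1): L=3.6527, (cx,cy)=(0.2787,0.9604)
member 1 (0-2): L=2.4130, (cx,cy)=(1.0000,0.0000)
member 2 (1-2): L=3.7752, (cx,cy)=(0.3695,-0.9292)
member 3 (1-3): L=2.3969, (cx,cy)=(0.9812,0.1927)
member 4 (2-3): L=4.0837, (cx,cy)=(0.2343,0.9722)
member 5 (2-4): L=2.1610, (cx,cy)=(1.0000,0.0000)
member 6 (3-4): L=4.1486, (cx,cy)=(0.2902,-0.9570)
member 7 (3-5): L=2.4310, (cx,cy)=(0.9996,-0.0288)
member 8 (4-5): L=4.0882, (cx,cy)=(0.2999,0.9540)
solve A·x = −loads:
  F[0-1] = -3561.5538 N (compression)
  F[0-2] = -699.7886 N (compression)
  F[1-2] = +826.3075 N (tension)
  F[1-3] = +401.9914 N (tension)
  F[2-3] = -789.8183 N (compression)
  F[2-4] = -209.3634 N (compression)
  F[3-4] = +721.3917 N (tension)
  F[3-5] = +0.0000 N (tension)
  F[4-5] = -0.0000 N (compression)
  Rx@0 = +1692.3800 N
  Ry@0 = +3420.4426 N
  Ry@4 = -690.3426 N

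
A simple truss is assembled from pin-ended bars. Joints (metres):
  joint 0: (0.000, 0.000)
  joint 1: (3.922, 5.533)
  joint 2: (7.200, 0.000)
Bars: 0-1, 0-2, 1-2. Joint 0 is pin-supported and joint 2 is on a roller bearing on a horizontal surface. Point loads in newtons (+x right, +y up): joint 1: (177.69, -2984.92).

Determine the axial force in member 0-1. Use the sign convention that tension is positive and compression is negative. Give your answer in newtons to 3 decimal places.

-1498.373

N=3 nodes, M=3 members, R=3 reactions → 2N=6, M+R=6
member 0 (0-1): L=6.7820, (cx,cy)=(0.5783,0.8158)
member 1 (0-2): L=7.2000, (cx,cy)=(1.0000,0.0000)
member 2 (1-2): L=6.4311, (cx,cy)=(0.5097,-0.8603)
solve A·x = −loads:
  F[0-1] = -1498.3728 N (compression)
  F[0-2] = +1044.1861 N (tension)
  F[1-2] = -2048.5942 N (compression)
  Rx@0 = -177.6900 N
  Ry@0 = +1222.4179 N
  Ry@2 = +1762.5021 N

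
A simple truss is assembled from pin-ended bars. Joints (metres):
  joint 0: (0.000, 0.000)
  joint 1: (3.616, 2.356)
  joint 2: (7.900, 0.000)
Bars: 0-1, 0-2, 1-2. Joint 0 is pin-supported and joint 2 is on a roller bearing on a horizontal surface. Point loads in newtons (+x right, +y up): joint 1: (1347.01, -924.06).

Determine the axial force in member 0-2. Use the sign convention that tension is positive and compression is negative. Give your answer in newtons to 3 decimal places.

1499.542

N=3 nodes, M=3 members, R=3 reactions → 2N=6, M+R=6
member 0 (0-1): L=4.3158, (cx,cy)=(0.8379,0.5459)
member 1 (0-2): L=7.9000, (cx,cy)=(1.0000,0.0000)
member 2 (1-2): L=4.8891, (cx,cy)=(0.8762,-0.4819)
solve A·x = −loads:
  F[0-1] = -182.0515 N (compression)
  F[0-2] = +1499.5419 N (tension)
  F[1-2] = -1711.3503 N (compression)
  Rx@0 = -1347.0100 N
  Ry@0 = +99.3820 N
  Ry@2 = +824.6780 N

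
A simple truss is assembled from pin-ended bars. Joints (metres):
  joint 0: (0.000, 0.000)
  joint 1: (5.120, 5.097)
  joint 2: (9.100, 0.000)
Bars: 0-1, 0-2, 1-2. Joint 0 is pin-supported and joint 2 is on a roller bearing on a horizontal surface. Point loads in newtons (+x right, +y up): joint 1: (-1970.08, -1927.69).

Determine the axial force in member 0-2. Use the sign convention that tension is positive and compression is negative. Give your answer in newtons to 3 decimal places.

N=3 nodes, M=3 members, R=3 reactions → 2N=6, M+R=6
member 0 (0-1): L=7.2245, (cx,cy)=(0.7087,0.7055)
member 1 (0-2): L=9.1000, (cx,cy)=(1.0000,0.0000)
member 2 (1-2): L=6.4668, (cx,cy)=(0.6154,-0.7882)
solve A·x = −loads:
  F[0-1] = -2759.0708 N (compression)
  F[0-2] = -14.7354 N (compression)
  F[1-2] = +23.9424 N (tension)
  Rx@0 = +1970.0800 N
  Ry@0 = +1946.5609 N
  Ry@2 = -18.8709 N

-14.735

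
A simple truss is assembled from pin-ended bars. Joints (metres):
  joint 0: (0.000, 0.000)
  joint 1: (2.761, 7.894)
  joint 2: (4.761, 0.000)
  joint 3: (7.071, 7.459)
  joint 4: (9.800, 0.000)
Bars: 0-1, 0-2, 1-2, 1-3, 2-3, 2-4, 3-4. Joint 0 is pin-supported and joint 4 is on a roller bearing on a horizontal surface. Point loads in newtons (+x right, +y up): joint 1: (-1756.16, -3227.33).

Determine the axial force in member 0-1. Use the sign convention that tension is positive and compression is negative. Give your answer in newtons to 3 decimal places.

-3954.411

N=5 nodes, M=7 members, R=3 reactions → 2N=10, M+R=10
member 0 (0-1): L=8.3629, (cx,cy)=(0.3301,0.9439)
member 1 (0-2): L=4.7610, (cx,cy)=(1.0000,0.0000)
member 2 (1-2): L=8.1434, (cx,cy)=(0.2456,-0.9694)
member 3 (1-3): L=4.3319, (cx,cy)=(0.9949,-0.1004)
member 4 (2-3): L=7.8085, (cx,cy)=(0.2958,0.9552)
member 5 (2-4): L=5.0390, (cx,cy)=(1.0000,0.0000)
member 6 (3-4): L=7.9426, (cx,cy)=(0.3436,-0.9391)
solve A·x = −loads:
  F[0-1] = -3954.4111 N (compression)
  F[0-2] = -450.6190 N (compression)
  F[1-2] = +486.8532 N (tension)
  F[1-3] = +332.7311 N (tension)
  F[2-3] = -494.0556 N (compression)
  F[2-4] = -184.8922 N (compression)
  F[3-4] = +538.1150 N (tension)
  Rx@0 = +1756.1600 N
  Ry@0 = +3732.6840 N
  Ry@4 = -505.3540 N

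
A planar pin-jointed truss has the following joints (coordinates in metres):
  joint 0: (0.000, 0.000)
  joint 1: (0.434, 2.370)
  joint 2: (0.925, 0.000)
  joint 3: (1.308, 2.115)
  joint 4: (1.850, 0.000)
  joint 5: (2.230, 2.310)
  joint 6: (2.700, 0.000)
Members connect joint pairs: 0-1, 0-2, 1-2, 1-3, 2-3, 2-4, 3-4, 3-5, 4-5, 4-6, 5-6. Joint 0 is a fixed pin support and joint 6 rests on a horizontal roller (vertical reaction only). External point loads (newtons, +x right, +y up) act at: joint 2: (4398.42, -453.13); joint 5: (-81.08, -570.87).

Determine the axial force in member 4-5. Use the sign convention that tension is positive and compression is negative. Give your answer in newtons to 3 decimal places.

N=7 nodes, M=11 members, R=3 reactions → 2N=14, M+R=14
member 0 (0-1): L=2.4094, (cx,cy)=(0.1801,0.9836)
member 1 (0-2): L=0.9250, (cx,cy)=(1.0000,0.0000)
member 2 (1-2): L=2.4203, (cx,cy)=(0.2029,-0.9792)
member 3 (1-3): L=0.9104, (cx,cy)=(0.9600,-0.2801)
member 4 (2-3): L=2.1494, (cx,cy)=(0.1782,0.9840)
member 5 (2-4): L=0.9250, (cx,cy)=(1.0000,0.0000)
member 6 (3-4): L=2.1833, (cx,cy)=(0.2482,-0.9687)
member 7 (3-5): L=0.9424, (cx,cy)=(0.9784,0.2069)
member 8 (4-5): L=2.3410, (cx,cy)=(0.1623,0.9867)
member 9 (4-6): L=0.8500, (cx,cy)=(1.0000,0.0000)
member 10 (5-6): L=2.3573, (cx,cy)=(0.1994,-0.9799)
solve A·x = −loads:
  F[0-1] = -474.3926 N (compression)
  F[0-2] = +4402.7910 N (tension)
  F[1-2] = +534.2986 N (tension)
  F[1-3] = -201.9234 N (compression)
  F[2-3] = -71.1982 N (compression)
  F[2-4] = +125.4483 N (tension)
  F[3-4] = -29.5505 N (compression)
  F[3-5] = -203.5989 N (compression)
  F[4-5] = +29.0102 N (tension)
  F[4-6] = +113.4036 N (tension)
  F[5-6] = -568.7866 N (compression)
  Rx@0 = -4317.3400 N
  Ry@0 = +466.6331 N
  Ry@6 = +557.3669 N

29.010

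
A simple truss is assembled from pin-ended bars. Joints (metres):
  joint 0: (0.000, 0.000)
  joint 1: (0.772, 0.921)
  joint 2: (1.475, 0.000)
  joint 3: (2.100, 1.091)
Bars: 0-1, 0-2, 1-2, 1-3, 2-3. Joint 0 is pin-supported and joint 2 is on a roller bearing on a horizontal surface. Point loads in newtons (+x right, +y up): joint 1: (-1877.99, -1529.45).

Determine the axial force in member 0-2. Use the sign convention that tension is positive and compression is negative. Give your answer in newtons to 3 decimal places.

-284.048

N=4 nodes, M=5 members, R=3 reactions → 2N=8, M+R=8
member 0 (0-1): L=1.2018, (cx,cy)=(0.6424,0.7664)
member 1 (0-2): L=1.4750, (cx,cy)=(1.0000,0.0000)
member 2 (1-2): L=1.1586, (cx,cy)=(0.6067,-0.7949)
member 3 (1-3): L=1.3388, (cx,cy)=(0.9919,0.1270)
member 4 (2-3): L=1.2573, (cx,cy)=(0.4971,0.8677)
solve A·x = −loads:
  F[0-1] = -2481.2622 N (compression)
  F[0-2] = -284.0480 N (compression)
  F[1-2] = +468.1504 N (tension)
  F[1-3] = +0.0000 N (tension)
  F[2-3] = -0.0000 N (compression)
  Rx@0 = +1877.9900 N
  Ry@0 = +1901.5811 N
  Ry@2 = -372.1311 N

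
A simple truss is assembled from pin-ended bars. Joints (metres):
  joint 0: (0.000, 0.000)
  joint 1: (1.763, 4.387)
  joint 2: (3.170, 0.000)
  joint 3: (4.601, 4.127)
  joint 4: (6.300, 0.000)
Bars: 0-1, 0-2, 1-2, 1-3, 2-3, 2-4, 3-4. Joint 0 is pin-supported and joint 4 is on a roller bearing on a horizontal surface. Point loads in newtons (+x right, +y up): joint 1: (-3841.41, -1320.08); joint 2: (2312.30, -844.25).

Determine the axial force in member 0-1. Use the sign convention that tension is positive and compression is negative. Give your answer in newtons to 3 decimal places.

N=5 nodes, M=7 members, R=3 reactions → 2N=10, M+R=10
member 0 (0-1): L=4.7280, (cx,cy)=(0.3729,0.9279)
member 1 (0-2): L=3.1700, (cx,cy)=(1.0000,0.0000)
member 2 (1-2): L=4.6071, (cx,cy)=(0.3054,-0.9522)
member 3 (1-3): L=2.8499, (cx,cy)=(0.9958,-0.0912)
member 4 (2-3): L=4.3681, (cx,cy)=(0.3276,0.9448)
member 5 (2-4): L=3.1300, (cx,cy)=(1.0000,0.0000)
member 6 (3-4): L=4.4630, (cx,cy)=(0.3807,-0.9247)
solve A·x = −loads:
  F[0-1] = -4359.4926 N (compression)
  F[0-2] = +96.4808 N (tension)
  F[1-2] = +2728.7050 N (tension)
  F[1-3] = +1388.2681 N (tension)
  F[2-3] = -1856.5451 N (compression)
  F[2-4] = -774.2635 N (compression)
  F[3-4] = +2033.8842 N (tension)
  Rx@0 = +1529.1100 N
  Ry@0 = +4045.0748 N
  Ry@4 = -1880.7448 N

-4359.493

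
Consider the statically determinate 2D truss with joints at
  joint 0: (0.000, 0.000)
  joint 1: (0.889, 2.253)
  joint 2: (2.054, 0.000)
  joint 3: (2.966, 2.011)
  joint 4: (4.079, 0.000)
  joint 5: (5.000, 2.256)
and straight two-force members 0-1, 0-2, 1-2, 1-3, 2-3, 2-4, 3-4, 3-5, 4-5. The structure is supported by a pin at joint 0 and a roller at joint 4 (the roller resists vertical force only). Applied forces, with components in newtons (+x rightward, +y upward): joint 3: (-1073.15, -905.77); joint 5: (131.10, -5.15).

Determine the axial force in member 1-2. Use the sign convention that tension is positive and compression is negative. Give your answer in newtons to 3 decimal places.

880.323

N=6 nodes, M=9 members, R=3 reactions → 2N=12, M+R=12
member 0 (0-1): L=2.4221, (cx,cy)=(0.3670,0.9302)
member 1 (0-2): L=2.0540, (cx,cy)=(1.0000,0.0000)
member 2 (1-2): L=2.5364, (cx,cy)=(0.4593,-0.8883)
member 3 (1-3): L=2.0911, (cx,cy)=(0.9933,-0.1157)
member 4 (2-3): L=2.2081, (cx,cy)=(0.4130,0.9107)
member 5 (2-4): L=2.0250, (cx,cy)=(1.0000,0.0000)
member 6 (3-4): L=2.2985, (cx,cy)=(0.4842,-0.8749)
member 7 (3-5): L=2.0487, (cx,cy)=(0.9928,0.1196)
member 8 (4-5): L=2.4368, (cx,cy)=(0.3780,0.9258)
solve A·x = −loads:
  F[0-1] = -755.2703 N (compression)
  F[0-2] = -664.8323 N (compression)
  F[1-2] = +880.3226 N (tension)
  F[1-3] = -686.1743 N (compression)
  F[2-3] = -858.6222 N (compression)
  F[2-4] = +94.1400 N (tension)
  F[3-4] = -212.9763 N (compression)
  F[3-5] = +141.1039 N (tension)
  F[4-5] = -23.7890 N (compression)
  Rx@0 = +942.0500 N
  Ry@0 = +702.5550 N
  Ry@4 = +208.3650 N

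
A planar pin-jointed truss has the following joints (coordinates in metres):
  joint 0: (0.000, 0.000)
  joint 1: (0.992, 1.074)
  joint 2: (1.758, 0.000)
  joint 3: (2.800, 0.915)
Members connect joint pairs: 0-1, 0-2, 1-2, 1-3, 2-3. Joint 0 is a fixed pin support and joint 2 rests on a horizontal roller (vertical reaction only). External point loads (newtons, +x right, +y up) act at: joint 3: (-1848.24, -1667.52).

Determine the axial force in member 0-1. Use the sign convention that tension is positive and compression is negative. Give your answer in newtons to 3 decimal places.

35.942

N=4 nodes, M=5 members, R=3 reactions → 2N=8, M+R=8
member 0 (0-1): L=1.4620, (cx,cy)=(0.6785,0.7346)
member 1 (0-2): L=1.7580, (cx,cy)=(1.0000,0.0000)
member 2 (1-2): L=1.3192, (cx,cy)=(0.5807,-0.8141)
member 3 (1-3): L=1.8150, (cx,cy)=(0.9962,-0.0876)
member 4 (2-3): L=1.3867, (cx,cy)=(0.7514,0.6598)
solve A·x = −loads:
  F[0-1] = +35.9421 N (tension)
  F[0-2] = -1872.6270 N (compression)
  F[1-2] = -37.4110 N (compression)
  F[1-3] = +46.2882 N (tension)
  F[2-3] = -2521.0471 N (compression)
  Rx@0 = +1848.2400 N
  Ry@0 = -26.4029 N
  Ry@2 = +1693.9229 N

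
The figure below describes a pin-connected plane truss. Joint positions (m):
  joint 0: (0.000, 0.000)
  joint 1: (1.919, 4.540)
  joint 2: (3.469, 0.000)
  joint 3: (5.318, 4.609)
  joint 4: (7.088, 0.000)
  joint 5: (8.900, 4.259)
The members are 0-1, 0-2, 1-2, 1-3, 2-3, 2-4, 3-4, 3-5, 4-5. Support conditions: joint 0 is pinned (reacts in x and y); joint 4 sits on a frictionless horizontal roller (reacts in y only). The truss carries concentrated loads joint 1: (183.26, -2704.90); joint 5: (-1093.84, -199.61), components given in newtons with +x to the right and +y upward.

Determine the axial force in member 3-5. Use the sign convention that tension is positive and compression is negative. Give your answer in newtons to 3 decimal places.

N=6 nodes, M=9 members, R=3 reactions → 2N=12, M+R=12
member 0 (0-1): L=4.9289, (cx,cy)=(0.3893,0.9211)
member 1 (0-2): L=3.4690, (cx,cy)=(1.0000,0.0000)
member 2 (1-2): L=4.7973, (cx,cy)=(0.3231,-0.9464)
member 3 (1-3): L=3.3997, (cx,cy)=(0.9998,0.0203)
member 4 (2-3): L=4.9661, (cx,cy)=(0.3723,0.9281)
member 5 (2-4): L=3.6190, (cx,cy)=(1.0000,0.0000)
member 6 (3-4): L=4.9372, (cx,cy)=(0.3585,-0.9335)
member 7 (3-5): L=3.5991, (cx,cy)=(0.9953,-0.0972)
member 8 (4-5): L=4.6284, (cx,cy)=(0.3915,0.9202)
solve A·x = −loads:
  F[0-1] = -2672.2813 N (compression)
  F[0-2] = +129.8340 N (tension)
  F[1-2] = -281.5681 N (compression)
  F[1-3] = -1132.9332 N (compression)
  F[2-3] = +287.1091 N (tension)
  F[2-4] = -68.0389 N (compression)
  F[3-4] = -159.4221 N (compression)
  F[3-5] = -973.2607 N (compression)
  F[4-5] = -319.7819 N (compression)
  Rx@0 = +910.5800 N
  Ry@0 = +2461.4276 N
  Ry@4 = +443.0824 N

-973.261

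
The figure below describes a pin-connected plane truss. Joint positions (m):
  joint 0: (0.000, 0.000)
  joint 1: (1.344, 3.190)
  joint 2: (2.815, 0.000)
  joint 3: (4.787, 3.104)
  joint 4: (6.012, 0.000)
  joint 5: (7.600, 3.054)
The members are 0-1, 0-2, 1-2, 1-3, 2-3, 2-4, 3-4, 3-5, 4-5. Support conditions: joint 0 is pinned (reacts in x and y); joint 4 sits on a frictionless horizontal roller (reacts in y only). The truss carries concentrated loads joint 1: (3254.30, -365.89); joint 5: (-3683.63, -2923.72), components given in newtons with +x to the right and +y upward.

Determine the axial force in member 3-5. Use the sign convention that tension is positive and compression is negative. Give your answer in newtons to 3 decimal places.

N=6 nodes, M=9 members, R=3 reactions → 2N=12, M+R=12
member 0 (0-1): L=3.4616, (cx,cy)=(0.3883,0.9215)
member 1 (0-2): L=2.8150, (cx,cy)=(1.0000,0.0000)
member 2 (1-2): L=3.5128, (cx,cy)=(0.4188,-0.9081)
member 3 (1-3): L=3.4441, (cx,cy)=(0.9997,-0.0250)
member 4 (2-3): L=3.6774, (cx,cy)=(0.5362,0.8441)
member 5 (2-4): L=3.1970, (cx,cy)=(1.0000,0.0000)
member 6 (3-4): L=3.3370, (cx,cy)=(0.3671,-0.9302)
member 7 (3-5): L=2.8134, (cx,cy)=(0.9998,-0.0178)
member 8 (4-5): L=3.4422, (cx,cy)=(0.4613,0.8872)
solve A·x = −loads:
  F[0-1] = +372.9556 N (tension)
  F[0-2] = -574.1351 N (compression)
  F[1-2] = -703.9749 N (compression)
  F[1-3] = -2815.5825 N (compression)
  F[2-3] = +757.3833 N (tension)
  F[2-4] = -1275.0661 N (compression)
  F[3-4] = -721.8861 N (compression)
  F[3-5] = -2143.8993 N (compression)
  F[4-5] = -3338.2925 N (compression)
  Rx@0 = +429.3300 N
  Ry@0 = -343.6966 N
  Ry@4 = +3633.3066 N

-2143.899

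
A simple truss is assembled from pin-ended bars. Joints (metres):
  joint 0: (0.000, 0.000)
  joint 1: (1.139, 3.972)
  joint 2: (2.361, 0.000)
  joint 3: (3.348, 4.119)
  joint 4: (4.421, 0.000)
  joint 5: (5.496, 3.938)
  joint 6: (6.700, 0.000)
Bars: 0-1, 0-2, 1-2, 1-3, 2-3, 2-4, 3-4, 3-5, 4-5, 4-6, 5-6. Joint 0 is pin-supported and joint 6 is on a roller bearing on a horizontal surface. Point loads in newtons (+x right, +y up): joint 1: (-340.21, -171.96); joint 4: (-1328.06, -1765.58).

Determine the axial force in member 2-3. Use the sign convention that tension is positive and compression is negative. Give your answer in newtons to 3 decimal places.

N=7 nodes, M=11 members, R=3 reactions → 2N=14, M+R=14
member 0 (0-1): L=4.1321, (cx,cy)=(0.2756,0.9613)
member 1 (0-2): L=2.3610, (cx,cy)=(1.0000,0.0000)
member 2 (1-2): L=4.1557, (cx,cy)=(0.2941,-0.9558)
member 3 (1-3): L=2.2139, (cx,cy)=(0.9978,0.0664)
member 4 (2-3): L=4.2356, (cx,cy)=(0.2330,0.9725)
member 5 (2-4): L=2.0600, (cx,cy)=(1.0000,0.0000)
member 6 (3-4): L=4.2565, (cx,cy)=(0.2521,-0.9677)
member 7 (3-5): L=2.1556, (cx,cy)=(0.9965,-0.0840)
member 8 (4-5): L=4.0821, (cx,cy)=(0.2633,0.9647)
member 9 (4-6): L=2.2790, (cx,cy)=(1.0000,0.0000)
member 10 (5-6): L=4.1179, (cx,cy)=(0.2924,-0.9563)
solve A·x = −loads:
  F[0-1] = -983.0613 N (compression)
  F[0-2] = -1397.2912 N (compression)
  F[1-2] = +797.2701 N (tension)
  F[1-3] = -165.5731 N (compression)
  F[2-3] = -783.5940 N (compression)
  F[2-4] = -980.2555 N (compression)
  F[3-4] = +847.7079 N (tension)
  F[3-5] = -563.4906 N (compression)
  F[4-5] = +979.8359 N (tension)
  F[4-6] = +303.4654 N (tension)
  F[5-6] = -1037.9182 N (compression)
  Rx@0 = +1668.2700 N
  Ry@0 = +944.9762 N
  Ry@6 = +992.5638 N

-783.594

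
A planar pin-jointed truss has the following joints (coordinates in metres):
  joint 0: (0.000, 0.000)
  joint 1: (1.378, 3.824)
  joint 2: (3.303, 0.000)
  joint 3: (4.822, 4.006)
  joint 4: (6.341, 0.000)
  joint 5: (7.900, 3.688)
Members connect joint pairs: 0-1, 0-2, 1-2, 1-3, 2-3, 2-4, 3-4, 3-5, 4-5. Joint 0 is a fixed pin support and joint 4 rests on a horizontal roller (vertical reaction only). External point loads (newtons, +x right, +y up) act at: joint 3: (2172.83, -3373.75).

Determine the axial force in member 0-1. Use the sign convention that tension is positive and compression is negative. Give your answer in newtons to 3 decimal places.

N=6 nodes, M=9 members, R=3 reactions → 2N=12, M+R=12
member 0 (0-1): L=4.0647, (cx,cy)=(0.3390,0.9408)
member 1 (0-2): L=3.3030, (cx,cy)=(1.0000,0.0000)
member 2 (1-2): L=4.2812, (cx,cy)=(0.4496,-0.8932)
member 3 (1-3): L=3.4488, (cx,cy)=(0.9986,0.0528)
member 4 (2-3): L=4.2843, (cx,cy)=(0.3545,0.9350)
member 5 (2-4): L=3.0380, (cx,cy)=(1.0000,0.0000)
member 6 (3-4): L=4.2843, (cx,cy)=(0.3545,-0.9350)
member 7 (3-5): L=3.0944, (cx,cy)=(0.9947,-0.1028)
member 8 (4-5): L=4.0040, (cx,cy)=(0.3894,0.9211)
solve A·x = −loads:
  F[0-1] = +600.0564 N (tension)
  F[0-2] = +1969.4015 N (tension)
  F[1-2] = -603.9137 N (compression)
  F[1-3] = +475.6357 N (tension)
  F[2-3] = +576.8980 N (tension)
  F[2-4] = +1493.3186 N (tension)
  F[3-4] = -4211.8859 N (compression)
  F[3-5] = -0.0000 N (compression)
  F[4-5] = +0.0000 N (tension)
  Rx@0 = -2172.8300 N
  Ry@0 = -564.5215 N
  Ry@4 = +3938.2715 N

600.056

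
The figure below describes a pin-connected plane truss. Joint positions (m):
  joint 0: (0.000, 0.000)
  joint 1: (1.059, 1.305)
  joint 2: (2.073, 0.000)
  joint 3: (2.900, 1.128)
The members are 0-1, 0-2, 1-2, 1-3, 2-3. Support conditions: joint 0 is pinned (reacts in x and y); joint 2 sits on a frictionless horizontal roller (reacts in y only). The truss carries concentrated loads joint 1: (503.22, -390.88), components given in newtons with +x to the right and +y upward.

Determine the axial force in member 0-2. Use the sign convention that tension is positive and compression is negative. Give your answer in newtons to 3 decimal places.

N=4 nodes, M=5 members, R=3 reactions → 2N=8, M+R=8
member 0 (0-1): L=1.6806, (cx,cy)=(0.6301,0.7765)
member 1 (0-2): L=2.0730, (cx,cy)=(1.0000,0.0000)
member 2 (1-2): L=1.6526, (cx,cy)=(0.6136,-0.7896)
member 3 (1-3): L=1.8495, (cx,cy)=(0.9954,-0.0957)
member 4 (2-3): L=1.3987, (cx,cy)=(0.5913,0.8065)
solve A·x = −loads:
  F[0-1] = +161.7405 N (tension)
  F[0-2] = +401.3038 N (tension)
  F[1-2] = -654.0541 N (compression)
  F[1-3] = +0.0000 N (tension)
  F[2-3] = -0.0000 N (compression)
  Rx@0 = -503.2200 N
  Ry@0 = -125.5908 N
  Ry@2 = +516.4708 N

401.304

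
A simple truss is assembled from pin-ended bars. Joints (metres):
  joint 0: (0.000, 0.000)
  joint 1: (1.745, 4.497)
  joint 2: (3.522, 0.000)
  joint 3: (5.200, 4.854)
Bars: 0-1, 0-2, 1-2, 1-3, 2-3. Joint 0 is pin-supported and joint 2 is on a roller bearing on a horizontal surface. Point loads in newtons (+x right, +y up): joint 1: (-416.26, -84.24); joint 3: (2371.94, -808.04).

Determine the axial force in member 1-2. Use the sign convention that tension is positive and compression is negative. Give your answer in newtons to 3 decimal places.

-3096.820

N=4 nodes, M=5 members, R=3 reactions → 2N=8, M+R=8
member 0 (0-1): L=4.8237, (cx,cy)=(0.3618,0.9323)
member 1 (0-2): L=3.5220, (cx,cy)=(1.0000,0.0000)
member 2 (1-2): L=4.8354, (cx,cy)=(0.3675,-0.9300)
member 3 (1-3): L=3.4734, (cx,cy)=(0.9947,0.1028)
member 4 (2-3): L=5.1359, (cx,cy)=(0.3267,0.9451)
solve A·x = −loads:
  F[0-1] = +3303.7270 N (tension)
  F[0-2] = +760.5374 N (tension)
  F[1-2] = -3096.8203 N (compression)
  F[1-3] = +2764.1255 N (tension)
  F[2-3] = -1155.5570 N (compression)
  Rx@0 = -1955.6800 N
  Ry@0 = -3079.9751 N
  Ry@2 = +3972.2551 N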